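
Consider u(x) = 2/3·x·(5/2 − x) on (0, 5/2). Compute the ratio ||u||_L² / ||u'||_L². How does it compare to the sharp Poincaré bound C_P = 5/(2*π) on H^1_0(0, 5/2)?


||u||_L² / ||u'||_L² = sqrt(10)/4 < C_P = 5/(2*π).

u(x) = 2/3·x·(5/2 − x), so u'(x) = 5/3 - 4*x/3.
u(x) = 2/3·x·(5/2 − x) vanishes at x = 0 and x = 5/2, so u ∈ H^1_0(0, 5/2). Differentiate via the product rule and integrate the resulting polynomials term by term.
  ∫_0^5/2 u² dx = ∫_0^5/2 (4*x^4/9 - 20*x^3/9 + 25*x^2/9) dx. Term by term:
    ∫_0^5/2 4*x^4/9 dx = 625/72;  ∫_0^5/2 -20*x^3/9 dx = -3125/144;  ∫_0^5/2 25*x^2/9 dx = 3125/216.
  Sum: 625/72 − 3125/144 + 3125/216 = 625/432.
  ∫_0^5/2 (u')² dx = ∫_0^5/2 (16*x^2/9 - 40*x/9 + 25/9) dx. Term by term:
    ∫_0^5/2 16*x^2/9 dx = 250/27;  ∫_0^5/2 -40*x/9 dx = -125/9;  ∫_0^5/2 25/9 dx = 125/18.
  Sum: 250/27 − 125/9 + 125/18 = 125/54.
∫_0^5/2 u² dx = 625/432, so ||u||_L² = 25*sqrt(3)/36.
∫_0^5/2 (u')² dx = 125/54, so ||u'||_L² = 5*sqrt(30)/18.
Ratio ||u||_L² / ||u'||_L² = sqrt(10)/4.
Sharp Poincaré constant on H^1_0(0, 5/2) is C_P = L/π = 5/(2*π), achieved by sin(2*π/5·x).
A polynomial bump cannot attain the sharp Poincaré constant (only the first sine eigenfunction does), so the ratio is strictly less than C_P, consistent with ||u||_L² ≤ C_P ||u'||_L².


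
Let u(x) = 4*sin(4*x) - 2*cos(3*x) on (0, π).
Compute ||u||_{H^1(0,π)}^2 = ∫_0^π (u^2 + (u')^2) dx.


||u||_{H^1(0,π)}^2 = -1280/7 + 156*π

u'(x) = 6*sin(3*x) + 16*cos(4*x).
Expand u² and (u')² and integrate term by term on (0, π), using: for integers n ≥ 1, ∫_0^π sin²(nx) dx = ∫_0^π cos²(nx) dx = π/2; for n ≠ n', ∫_0^π sin(nx)sin(n'x) dx = ∫_0^π cos(nx)cos(n'x) dx = 0; and by product-to-sum, ∫_0^π sin(nx)cos(n'x) dx = ½∫_0^π [sin((n+n')x) + sin((n−n')x)] dx, which is 0 when n+n' is even and 2n/(n²−n'²) when n+n' is odd (it need not vanish on (0, π)).
  u² squared terms: (-2)²·∫cos(3x)² dx = 4·π/2 = 2*π;  (4)²·∫sin(4x)² dx = 16·π/2 = 8*π.
  u² cross terms: 2·(-2)·(4)·∫cos(3x)·sin(4x) dx = -16·(8/7) = -128/7.
  So ∫_0^π u² dx = 2*π + 8*π − 128/7 = -128/7 + 10*π.
  (u')² squared terms: (6)²·∫sin(3x)² dx = 36·π/2 = 18*π;  (16)²·∫cos(4x)² dx = 256·π/2 = 128*π.
  (u')² cross terms: 2·(6)·(16)·∫sin(3x)·cos(4x) dx = 192·(-6/7) = -1152/7.
  So ∫_0^π (u')² dx = 18*π + 128*π − 1152/7 = -1152/7 + 146*π.
||u||_{H^1}^2 = (-128/7 + 10*π) + (-1152/7 + 146*π) = -1280/7 + 156*π.


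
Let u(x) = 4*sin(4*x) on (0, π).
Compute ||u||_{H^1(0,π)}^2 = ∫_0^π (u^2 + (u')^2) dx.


||u||_{H^1(0,π)}^2 = 136*π

u'(x) = 16*cos(4*x).
Expand u² and (u')² and integrate term by term on (0, π), using: for integers n ≥ 1, ∫_0^π sin²(nx) dx = ∫_0^π cos²(nx) dx = π/2; for n ≠ n', ∫_0^π sin(nx)sin(n'x) dx = ∫_0^π cos(nx)cos(n'x) dx = 0; and by product-to-sum, ∫_0^π sin(nx)cos(n'x) dx = ½∫_0^π [sin((n+n')x) + sin((n−n')x)] dx, which is 0 when n+n' is even and 2n/(n²−n'²) when n+n' is odd (it need not vanish on (0, π)).
  u² squared terms: (4)²·∫sin(4x)² dx = 16·π/2 = 8*π.
  So ∫_0^π u² dx = 8*π.
  (u')² squared terms: (16)²·∫cos(4x)² dx = 256·π/2 = 128*π.
  So ∫_0^π (u')² dx = 128*π.
||u||_{H^1}^2 = (8*π) + (128*π) = 136*π.


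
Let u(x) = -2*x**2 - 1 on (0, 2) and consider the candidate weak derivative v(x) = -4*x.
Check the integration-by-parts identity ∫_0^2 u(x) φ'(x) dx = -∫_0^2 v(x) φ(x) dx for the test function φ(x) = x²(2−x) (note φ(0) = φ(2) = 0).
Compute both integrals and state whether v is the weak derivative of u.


LHS = 32/5, RHS = 32/5. Yes, v = u' weakly.

u(x) = -2*x**2 - 1, classical derivative u'(x) = -4*x.
φ(x) = x²(2−x), so φ'(x) = x*(4 - 3*x).
Note φ(0) = φ(2) = 0, so the boundary term u·φ vanishes.
LHS = ∫_0^2 u(x) φ'(x) dx = ∫_0^2 (6*x^4 - 8*x^3 + 3*x^2 - 4*x) dx. Term by term:
  ∫_0^2 6*x^4 dx = 192/5;  ∫_0^2 -8*x^3 dx = -32;  ∫_0^2 3*x^2 dx = 8;
  ∫_0^2 -4*x dx = -8.
Sum: 192/5 − 32 + 8 − 8 = 32/5.
So LHS = 32/5.
∫_0^2 v(x) φ(x) dx = ∫_0^2 (4*x^4 - 8*x^3) dx. Term by term:
  ∫_0^2 4*x^4 dx = 128/5;  ∫_0^2 -8*x^3 dx = -32.
Sum: 128/5 − 32 = -32/5.
So RHS = -∫_0^2 v(x) φ(x) dx = 32/5.
LHS = RHS, so the identity holds for this test φ.
Moreover u is smooth here and v(x) = u'(x) = -4*x pointwise, so the identity holds for every test function. Hence v is the weak derivative of u.


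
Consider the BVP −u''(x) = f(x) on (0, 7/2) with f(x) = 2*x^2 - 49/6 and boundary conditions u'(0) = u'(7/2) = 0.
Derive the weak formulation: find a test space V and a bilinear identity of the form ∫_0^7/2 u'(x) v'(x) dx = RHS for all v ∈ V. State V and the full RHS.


V = H^1(0, 7/2) (no boundary constraint on v; u is determined up to an additive constant); weak form: ∫_0^7/2 u'v' dx = ∫_0^7/2 (2*x^2 - 49/6) v dx for all v ∈ V.

Multiply both sides by a test function v and integrate from 0 to 7/2:
  ∫_0^7/2 −u''(x) v(x) dx = ∫_0^7/2 f(x) v(x) dx.
Integrate the LHS by parts once:
  ∫_0^7/2 −u'' v dx = −[u'(x) v(x)]_0^7/2 + ∫_0^7/2 u'(x) v'(x) dx.
Thus ∫_0^7/2 u'(x) v'(x) dx = ∫_0^7/2 f(x) v(x) dx + [u'(x) v(x)]_0^7/2.
Choose V so that boundary terms are either known or forced to vanish.
u has homogeneous Neumann: u'(0) = u'(7/2) = 0. So [u' v]_0^7/2 = 0·v(7/2) − 0·v(0) = 0 for any v; take V = H^1(0, 7/2).
Weak formulation: find u (satisfying any essential BC) such that ∫_0^7/2 u'(x) v'(x) dx = ∫_0^7/2 f v dx for all v ∈ V (homogeneous Neumann, so boundary terms vanish).
Substituting f(x) = 2*x^2 - 49/6, the right-hand side is ∫_0^7/2 (2*x^2 - 49/6) v dx.
Compatibility check (pure Neumann): taking v ≡ 1 ∈ V gives 0 = ∫_0^7/2 f dx + (0) − (0), i.e. ∫_0^7/2 f dx must equal u'(0) − u'(7/2) = 0. Indeed ∫_0^7/2 (2*x^2 - 49/6) dx = 0, so the data are compatible. The solution is then unique only up to an additive constant (fix it e.g. by requiring ∫_0^7/2 u dx = 0).


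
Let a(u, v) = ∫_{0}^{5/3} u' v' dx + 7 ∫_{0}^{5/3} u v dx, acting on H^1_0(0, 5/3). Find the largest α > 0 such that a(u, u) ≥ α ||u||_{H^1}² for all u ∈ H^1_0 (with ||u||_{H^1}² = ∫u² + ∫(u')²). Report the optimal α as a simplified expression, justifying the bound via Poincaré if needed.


α = 1

Coercivity of a(·,·) on H^1_0(0, 5/3) means a(u, u) ≥ α ||u||_{H^1}² for every u ∈ H^1_0.
The interval has length L = 5/3, and Poincaré/coercivity depend only on L. Here a(u, u) = ∫(u')² + (7)·∫u².
Here c = 7 ≥ 1, so a(u,u) = ∫(u')² + c∫u² ≥ ∫(u')² + ∫u² = ||u||_{H^1}², i.e. α = 1 works. No larger α is possible: a(u,u) ≥ α||u||_{H^1}² means (1−α)∫(u')² ≥ (α−c)∫u², and for the modes u_n = sin(nπ(x−x₀)/L) (x₀ the left endpoint) one has ∫u_n²/∫(u_n')² = (L/(nπ))² → 0, so a(u_n,u_n)/||u_n||_{H^1}² → 1. Hence the optimal constant is α = 1.
Therefore α = 1.


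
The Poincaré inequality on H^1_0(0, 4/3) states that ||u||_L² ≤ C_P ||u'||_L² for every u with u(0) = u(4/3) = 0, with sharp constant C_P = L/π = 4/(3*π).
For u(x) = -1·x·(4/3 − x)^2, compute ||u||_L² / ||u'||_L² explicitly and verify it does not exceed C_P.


||u||_L² / ||u'||_L² = 2*sqrt(14)/21 < C_P = 4/(3*π).

u(x) = -1·x·(4/3 − x)^2, so u'(x) = (4 - 9*x)*(3*x - 4)/9.
u(x) = -1·x·(4/3 − x)^2 vanishes at x = 0 and x = 4/3, so u ∈ H^1_0(0, 4/3). Differentiate via the product rule and integrate the resulting polynomials term by term.
  ∫_0^4/3 u² dx = ∫_0^4/3 (x^6 - 16*x^5/3 + 32*x^4/3 - 256*x^3/27 + 256*x^2/81) dx. Term by term:
    ∫_0^4/3 x^6 dx = 16384/15309;  ∫_0^4/3 -16*x^5/3 dx = -32768/6561;  ∫_0^4/3 32*x^4/3 dx = 32768/3645;
    ∫_0^4/3 -256*x^3/27 dx = -16384/2187;  ∫_0^4/3 256*x^2/81 dx = 16384/6561.
  Sum: 16384/15309 − 32768/6561 + 32768/3645 − 16384/2187 + 16384/6561 = 16384/229635.
  ∫_0^4/3 (u')² dx = ∫_0^4/3 (9*x^4 - 32*x^3 + 352*x^2/9 - 512*x/27 + 256/81) dx. Term by term:
    ∫_0^4/3 9*x^4 dx = 1024/135;  ∫_0^4/3 -32*x^3 dx = -2048/81;  ∫_0^4/3 352*x^2/9 dx = 22528/729;
    ∫_0^4/3 -512*x/27 dx = -4096/243;  ∫_0^4/3 256/81 dx = 1024/243.
  Sum: 1024/135 − 2048/81 + 22528/729 − 4096/243 + 1024/243 = 2048/3645.
∫_0^4/3 u² dx = 16384/229635, so ||u||_L² = 128*sqrt(35)/2835.
∫_0^4/3 (u')² dx = 2048/3645, so ||u'||_L² = 32*sqrt(10)/135.
Ratio ||u||_L² / ||u'||_L² = 2*sqrt(14)/21.
Sharp Poincaré constant on H^1_0(0, 4/3) is C_P = L/π = 4/(3*π), achieved by sin(3*π/4·x).
A polynomial bump cannot attain the sharp Poincaré constant (only the first sine eigenfunction does), so the ratio is strictly less than C_P, consistent with ||u||_L² ≤ C_P ||u'||_L².


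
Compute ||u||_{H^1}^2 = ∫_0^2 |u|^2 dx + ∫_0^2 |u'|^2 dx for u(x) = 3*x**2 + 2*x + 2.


||u||_{H^1}^2 = 4864/15

The H^1 norm (squared) on an interval (0, L) is
  ||u||_{H^1}^2 = ∫_0^L u(x)^2 dx + ∫_0^L u'(x)^2 dx.
Compute u'(x) = 6*x + 2.
Then u(x)^2 = 9*x**4 + 12*x**3 + 16*x**2 + 8*x + 4 and u'(x)^2 = 36*x**2 + 24*x + 4.
Integrate each monomial from 0 to 2 using ∫_0^2 c·x^n dx = c·2^(n+1)/(n+1):
  ∫_0^2 u(x)^2 dx = ∫_0^2 (9*x^4 + 12*x^3 + 16*x^2 + 8*x + 4) dx. Term by term:
    ∫_0^2 9*x^4 dx = 288/5;  ∫_0^2 12*x^3 dx = 48;  ∫_0^2 16*x^2 dx = 128/3;
    ∫_0^2 8*x dx = 16;  ∫_0^2 4 dx = 8.
  Sum: 288/5 + 48 + 128/3 + 16 + 8 = 2584/15.
  ∫_0^2 u'(x)^2 dx = ∫_0^2 (36*x^2 + 24*x + 4) dx. Term by term:
    ∫_0^2 36*x^2 dx = 96;  ∫_0^2 24*x dx = 48;  ∫_0^2 4 dx = 8.
  Sum: 96 + 48 + 8 = 152.
Adding: ||u||_{H^1}^2 = 2584/15 + 152 = 4864/15.


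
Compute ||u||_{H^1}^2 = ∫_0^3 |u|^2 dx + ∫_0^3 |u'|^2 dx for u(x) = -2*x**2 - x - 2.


||u||_{H^1}^2 = 2847/5

The H^1 norm (squared) on an interval (0, L) is
  ||u||_{H^1}^2 = ∫_0^L u(x)^2 dx + ∫_0^L u'(x)^2 dx.
Compute u'(x) = -4*x - 1.
Then u(x)^2 = 4*x**4 + 4*x**3 + 9*x**2 + 4*x + 4 and u'(x)^2 = 16*x**2 + 8*x + 1.
Integrate each monomial from 0 to 3 using ∫_0^3 c·x^n dx = c·3^(n+1)/(n+1):
  ∫_0^3 u(x)^2 dx = ∫_0^3 (4*x^4 + 4*x^3 + 9*x^2 + 4*x + 4) dx. Term by term:
    ∫_0^3 4*x^4 dx = 972/5;  ∫_0^3 4*x^3 dx = 81;  ∫_0^3 9*x^2 dx = 81;
    ∫_0^3 4*x dx = 18;  ∫_0^3 4 dx = 12.
  Sum: 972/5 + 81 + 81 + 18 + 12 = 1932/5.
  ∫_0^3 u'(x)^2 dx = ∫_0^3 (16*x^2 + 8*x + 1) dx. Term by term:
    ∫_0^3 16*x^2 dx = 144;  ∫_0^3 8*x dx = 36;  ∫_0^3 1 dx = 3.
  Sum: 144 + 36 + 3 = 183.
Adding: ||u||_{H^1}^2 = 1932/5 + 183 = 2847/5.


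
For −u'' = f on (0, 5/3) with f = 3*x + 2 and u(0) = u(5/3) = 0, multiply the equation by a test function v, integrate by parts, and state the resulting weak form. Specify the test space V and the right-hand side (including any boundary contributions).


V = H^1_0(0, 5/3) (so v(0) = v(5/3) = 0); weak form: ∫_0^5/3 u'v' dx = ∫_0^5/3 (3*x + 2) v dx for all v ∈ V.

Multiply both sides by a test function v and integrate from 0 to 5/3:
  ∫_0^5/3 −u''(x) v(x) dx = ∫_0^5/3 f(x) v(x) dx.
Integrate the LHS by parts once:
  ∫_0^5/3 −u'' v dx = −[u'(x) v(x)]_0^5/3 + ∫_0^5/3 u'(x) v'(x) dx.
Thus ∫_0^5/3 u'(x) v'(x) dx = ∫_0^5/3 f(x) v(x) dx + [u'(x) v(x)]_0^5/3.
Choose V so that boundary terms are either known or forced to vanish.
u is Dirichlet: u(0) = u(5/3) = 0. Let V = H^1_0(0, 5/3); then v(0) = v(5/3) = 0, and [u' v]_0^5/3 = 0.
Weak formulation: find u (satisfying any essential BC) such that ∫_0^5/3 u'(x) v'(x) dx = ∫_0^5/3 f v dx for all v ∈ V.
Substituting f(x) = 3*x + 2, the right-hand side is ∫_0^5/3 (3*x + 2) v dx.


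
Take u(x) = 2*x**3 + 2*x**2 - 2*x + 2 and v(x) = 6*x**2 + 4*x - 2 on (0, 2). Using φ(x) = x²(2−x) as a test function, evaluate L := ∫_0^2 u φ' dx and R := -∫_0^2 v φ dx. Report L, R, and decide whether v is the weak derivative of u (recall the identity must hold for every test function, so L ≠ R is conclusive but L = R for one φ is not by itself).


LHS = -248/15, RHS = -248/15. Yes, v = u' weakly.

u(x) = 2*x**3 + 2*x**2 - 2*x + 2, classical derivative u'(x) = 6*x**2 + 4*x - 2.
φ(x) = x²(2−x), so φ'(x) = x*(4 - 3*x).
Note φ(0) = φ(2) = 0, so the boundary term u·φ vanishes.
LHS = ∫_0^2 u(x) φ'(x) dx = ∫_0^2 (-6*x^5 + 2*x^4 + 14*x^3 - 14*x^2 + 8*x) dx. Term by term:
  ∫_0^2 -6*x^5 dx = -64;  ∫_0^2 2*x^4 dx = 64/5;  ∫_0^2 14*x^3 dx = 56;
  ∫_0^2 -14*x^2 dx = -112/3;  ∫_0^2 8*x dx = 16.
Sum: -64 + 64/5 + 56 − 112/3 + 16 = -248/15.
So LHS = -248/15.
∫_0^2 v(x) φ(x) dx = ∫_0^2 (-6*x^5 + 8*x^4 + 10*x^3 - 4*x^2) dx. Term by term:
  ∫_0^2 -6*x^5 dx = -64;  ∫_0^2 8*x^4 dx = 256/5;  ∫_0^2 10*x^3 dx = 40;
  ∫_0^2 -4*x^2 dx = -32/3.
Sum: -64 + 256/5 + 40 − 32/3 = 248/15.
So RHS = -∫_0^2 v(x) φ(x) dx = -248/15.
LHS = RHS, so the identity holds for this test φ.
Moreover u is smooth here and v(x) = u'(x) = 6*x**2 + 4*x - 2 pointwise, so the identity holds for every test function. Hence v is the weak derivative of u.


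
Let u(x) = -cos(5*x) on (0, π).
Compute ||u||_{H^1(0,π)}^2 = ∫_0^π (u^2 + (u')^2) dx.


||u||_{H^1(0,π)}^2 = 13*π

u'(x) = 5*sin(5*x).
Expand u² and (u')² and integrate term by term on (0, π), using: for integers n ≥ 1, ∫_0^π sin²(nx) dx = ∫_0^π cos²(nx) dx = π/2; for n ≠ n', ∫_0^π sin(nx)sin(n'x) dx = ∫_0^π cos(nx)cos(n'x) dx = 0; and by product-to-sum, ∫_0^π sin(nx)cos(n'x) dx = ½∫_0^π [sin((n+n')x) + sin((n−n')x)] dx, which is 0 when n+n' is even and 2n/(n²−n'²) when n+n' is odd (it need not vanish on (0, π)).
  u² squared terms: (-1)²·∫cos(5x)² dx = 1·π/2 = π/2.
  So ∫_0^π u² dx = π/2.
  (u')² squared terms: (5)²·∫sin(5x)² dx = 25·π/2 = 25*π/2.
  So ∫_0^π (u')² dx = 25*π/2.
||u||_{H^1}^2 = (π/2) + (25*π/2) = 13*π.


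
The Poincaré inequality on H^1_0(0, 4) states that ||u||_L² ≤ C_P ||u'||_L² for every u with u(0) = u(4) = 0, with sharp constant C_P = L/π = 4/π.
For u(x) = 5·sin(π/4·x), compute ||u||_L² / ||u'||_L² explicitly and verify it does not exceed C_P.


||u||_L² / ||u'||_L² = 4/π = C_P.

u(x) = 5·sin(π/4·x), so u'(x) = 5*π*cos(π*x/4)/4.
Writing u(x) = A·sin(kπx/L) with A = 5 and k = 1, use ∫_0^L sin²(kπx/L) dx = L/2 and ∫_0^L cos²(kπx/L) dx = L/2.
u² = 25·sin²(π/4·x) and (u')² = 25*π^2/16·cos²(π/4·x), and each of sin², cos² integrates to L/2 = 2 over (0, 4).
∫_0^4 u² dx = 50, so ||u||_L² = 5*sqrt(2).
∫_0^4 (u')² dx = 25*π^2/8, so ||u'||_L² = 5*sqrt(2)*π/4.
Ratio ||u||_L² / ||u'||_L² = 4/π.
Sharp Poincaré constant on H^1_0(0, 4) is C_P = L/π = 4/π, achieved by sin(π/4·x).
This is the k = 1 eigenfunction (up to amplitude), so the ratio equals the sharp Poincaré constant exactly.


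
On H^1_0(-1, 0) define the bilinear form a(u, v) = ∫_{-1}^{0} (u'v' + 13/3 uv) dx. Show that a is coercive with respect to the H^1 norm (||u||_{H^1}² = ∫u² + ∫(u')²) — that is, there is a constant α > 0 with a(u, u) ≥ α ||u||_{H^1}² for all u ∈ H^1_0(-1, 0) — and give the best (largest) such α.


α = 1

Coercivity of a(·,·) on H^1_0(-1, 0) means a(u, u) ≥ α ||u||_{H^1}² for every u ∈ H^1_0.
The interval has length L = 1, and Poincaré/coercivity depend only on L. Here a(u, u) = ∫(u')² + (13/3)·∫u².
Here c = 13/3 ≥ 1, so a(u,u) = ∫(u')² + c∫u² ≥ ∫(u')² + ∫u² = ||u||_{H^1}², i.e. α = 1 works. No larger α is possible: a(u,u) ≥ α||u||_{H^1}² means (1−α)∫(u')² ≥ (α−c)∫u², and for the modes u_n = sin(nπ(x−x₀)/L) (x₀ the left endpoint) one has ∫u_n²/∫(u_n')² = (L/(nπ))² → 0, so a(u_n,u_n)/||u_n||_{H^1}² → 1. Hence the optimal constant is α = 1.
Therefore α = 1.


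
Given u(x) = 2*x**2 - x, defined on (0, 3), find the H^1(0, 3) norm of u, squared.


||u||_{H^1}^2 = 1167/5

The H^1 norm (squared) on an interval (0, L) is
  ||u||_{H^1}^2 = ∫_0^L u(x)^2 dx + ∫_0^L u'(x)^2 dx.
Compute u'(x) = 4*x - 1.
Then u(x)^2 = 4*x**4 - 4*x**3 + x**2 and u'(x)^2 = 16*x**2 - 8*x + 1.
Integrate each monomial from 0 to 3 using ∫_0^3 c·x^n dx = c·3^(n+1)/(n+1):
  ∫_0^3 u(x)^2 dx = ∫_0^3 (4*x^4 - 4*x^3 + x^2) dx. Term by term:
    ∫_0^3 4*x^4 dx = 972/5;  ∫_0^3 -4*x^3 dx = -81;  ∫_0^3 x^2 dx = 9.
  Sum: 972/5 − 81 + 9 = 612/5.
  ∫_0^3 u'(x)^2 dx = ∫_0^3 (16*x^2 - 8*x + 1) dx. Term by term:
    ∫_0^3 16*x^2 dx = 144;  ∫_0^3 -8*x dx = -36;  ∫_0^3 1 dx = 3.
  Sum: 144 − 36 + 3 = 111.
Adding: ||u||_{H^1}^2 = 612/5 + 111 = 1167/5.


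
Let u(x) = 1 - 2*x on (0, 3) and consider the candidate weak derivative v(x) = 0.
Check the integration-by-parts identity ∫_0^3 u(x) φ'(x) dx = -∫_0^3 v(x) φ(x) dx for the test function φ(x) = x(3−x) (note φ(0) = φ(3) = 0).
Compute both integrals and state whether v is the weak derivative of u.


LHS = 9, RHS = 0. No, v is not the weak derivative of u.

u(x) = 1 - 2*x, classical derivative u'(x) = -2.
φ(x) = x(3−x), so φ'(x) = 3 - 2*x.
Note φ(0) = φ(3) = 0, so the boundary term u·φ vanishes.
LHS = ∫_0^3 u(x) φ'(x) dx = ∫_0^3 (4*x^2 - 8*x + 3) dx. Term by term:
  ∫_0^3 4*x^2 dx = 36;  ∫_0^3 -8*x dx = -36;  ∫_0^3 3 dx = 9.
Sum: 36 − 36 + 9 = 9.
So LHS = 9.
∫_0^3 v(x) φ(x) dx = ∫_0^3 (0) dx. Term by term:
  ∫_0^3 0 dx = 0.
So RHS = -∫_0^3 v(x) φ(x) dx = 0.
LHS − RHS = 9 ≠ 0, so the identity fails.
(For a valid weak derivative the identity must hold for EVERY test function, in particular this one. The failure shows v is NOT the weak derivative of u.)
Correct weak derivative would be u'(x) = -2.


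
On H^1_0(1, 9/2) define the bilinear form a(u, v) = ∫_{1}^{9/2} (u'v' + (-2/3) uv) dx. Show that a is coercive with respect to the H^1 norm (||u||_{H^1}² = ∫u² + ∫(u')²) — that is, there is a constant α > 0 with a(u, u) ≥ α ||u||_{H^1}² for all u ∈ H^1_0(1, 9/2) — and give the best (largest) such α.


α = 2*(-49 + 6*π^2)/(3*(4*π^2 + 49))

Coercivity of a(·,·) on H^1_0(1, 9/2) means a(u, u) ≥ α ||u||_{H^1}² for every u ∈ H^1_0.
The interval has length L = 7/2, and Poincaré/coercivity depend only on L. Here a(u, u) = ∫(u')² + (-2/3)·∫u².
Here c = -2/3 < 0 with |c| < (π/L)² = 4*π^2/49, so coercivity still holds. The condition a(u,u) ≥ α||u||_{H^1}² reads (1−α)∫(u')² ≥ (α−c)∫u². Any admissible α is ≤ 1 (rapidly oscillating u have ∫u²/∫(u')² → 0), and α = 1 would force 0 ≥ (1−c)∫u², impossible since c < 1; so 1−α > 0. By the sharp Poincaré inequality on H^1_0 of an interval of length L, ∫(u')² ≥ (π/L)²∫u² with equality for the first sine mode sin(π(x−x₀)/L) (x₀ the left endpoint), so the inequality holds for all u iff (1−α)(π/L)² ≥ α − c, i.e. α ≤ ((π/L)² + c)/((π/L)² + 1) = (1 + c(L/π)²)/(1 + (L/π)²). (Direct route, valid since c ≤ 0: Poincaré gives c∫u² ≥ c(L/π)²∫(u')², so a(u,u) ≥ (1 + c(L/π)²)∫(u')², while ||u||_{H^1}² ≤ (1 + (L/π)²)∫(u')²; dividing yields the same α.) With (π/L)² = 4*π^2/49 and c = -2/3, the largest admissible constant is α = ((π/L)² + c)/((π/L)² + 1).
Simplifying, α = 2*(-49 + 6*π^2)/(3*(4*π^2 + 49)).


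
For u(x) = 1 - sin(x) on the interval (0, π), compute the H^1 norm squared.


||u||_{H^1(0,π)}^2 = -4 + 2*π

u'(x) = -cos(x).
Expand u² and (u')² and integrate term by term on (0, π), using: for integers n ≥ 1, ∫_0^π sin²(nx) dx = ∫_0^π cos²(nx) dx = π/2; for n ≠ n', ∫_0^π sin(nx)sin(n'x) dx = ∫_0^π cos(nx)cos(n'x) dx = 0; and by product-to-sum, ∫_0^π sin(nx)cos(n'x) dx = ½∫_0^π [sin((n+n')x) + sin((n−n')x)] dx, which is 0 when n+n' is even and 2n/(n²−n'²) when n+n' is odd (it need not vanish on (0, π)). For the constant mode: ∫_0^π 1 dx = π, ∫_0^π cos(nx) dx = 0, ∫_0^π sin(nx) dx = (1−(−1)^n)/n.
  u² squared terms: (1)²·∫1 dx = 1·π = π;  (-1)²·∫sin(x)² dx = 1·π/2 = π/2.
  u² cross terms: 2·(1)·(-1)·∫1·sin(x) dx = -2·(2) = -4.
  So ∫_0^π u² dx = π + π/2 − 4 = -4 + 3*π/2.
  (u')² squared terms: (-1)²·∫cos(x)² dx = 1·π/2 = π/2.
  So ∫_0^π (u')² dx = π/2.
||u||_{H^1}^2 = (-4 + 3*π/2) + (π/2) = -4 + 2*π.


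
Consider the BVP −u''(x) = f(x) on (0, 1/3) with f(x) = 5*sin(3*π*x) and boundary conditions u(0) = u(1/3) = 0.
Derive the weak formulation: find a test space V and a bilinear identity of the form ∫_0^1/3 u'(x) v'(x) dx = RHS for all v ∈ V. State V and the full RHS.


V = H^1_0(0, 1/3) (so v(0) = v(1/3) = 0); weak form: ∫_0^1/3 u'v' dx = ∫_0^1/3 (5*sin(3*π*x)) v dx for all v ∈ V.

Multiply both sides by a test function v and integrate from 0 to 1/3:
  ∫_0^1/3 −u''(x) v(x) dx = ∫_0^1/3 f(x) v(x) dx.
Integrate the LHS by parts once:
  ∫_0^1/3 −u'' v dx = −[u'(x) v(x)]_0^1/3 + ∫_0^1/3 u'(x) v'(x) dx.
Thus ∫_0^1/3 u'(x) v'(x) dx = ∫_0^1/3 f(x) v(x) dx + [u'(x) v(x)]_0^1/3.
Choose V so that boundary terms are either known or forced to vanish.
u is Dirichlet: u(0) = u(1/3) = 0. Let V = H^1_0(0, 1/3); then v(0) = v(1/3) = 0, and [u' v]_0^1/3 = 0.
Weak formulation: find u (satisfying any essential BC) such that ∫_0^1/3 u'(x) v'(x) dx = ∫_0^1/3 f v dx for all v ∈ V.
Substituting f(x) = 5*sin(3*π*x), the right-hand side is ∫_0^1/3 (5*sin(3*π*x)) v dx.


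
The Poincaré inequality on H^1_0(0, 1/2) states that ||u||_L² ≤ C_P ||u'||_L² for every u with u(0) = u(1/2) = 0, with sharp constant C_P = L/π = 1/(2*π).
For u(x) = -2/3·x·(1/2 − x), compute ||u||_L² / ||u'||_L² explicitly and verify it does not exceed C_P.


||u||_L² / ||u'||_L² = sqrt(10)/20 < C_P = 1/(2*π).

u(x) = -2/3·x·(1/2 − x), so u'(x) = 4*x/3 - 1/3.
u(x) = -2/3·x·(1/2 − x) vanishes at x = 0 and x = 1/2, so u ∈ H^1_0(0, 1/2). Differentiate via the product rule and integrate the resulting polynomials term by term.
  ∫_0^1/2 u² dx = ∫_0^1/2 (4*x^4/9 - 4*x^3/9 + x^2/9) dx. Term by term:
    ∫_0^1/2 4*x^4/9 dx = 1/360;  ∫_0^1/2 -4*x^3/9 dx = -1/144;  ∫_0^1/2 x^2/9 dx = 1/216.
  Sum: 1/360 − 1/144 + 1/216 = 1/2160.
  ∫_0^1/2 (u')² dx = ∫_0^1/2 (16*x^2/9 - 8*x/9 + 1/9) dx. Term by term:
    ∫_0^1/2 16*x^2/9 dx = 2/27;  ∫_0^1/2 -8*x/9 dx = -1/9;  ∫_0^1/2 1/9 dx = 1/18.
  Sum: 2/27 − 1/9 + 1/18 = 1/54.
∫_0^1/2 u² dx = 1/2160, so ||u||_L² = sqrt(15)/180.
∫_0^1/2 (u')² dx = 1/54, so ||u'||_L² = sqrt(6)/18.
Ratio ||u||_L² / ||u'||_L² = sqrt(10)/20.
Sharp Poincaré constant on H^1_0(0, 1/2) is C_P = L/π = 1/(2*π), achieved by sin(2*π·x).
A polynomial bump cannot attain the sharp Poincaré constant (only the first sine eigenfunction does), so the ratio is strictly less than C_P, consistent with ||u||_L² ≤ C_P ||u'||_L².


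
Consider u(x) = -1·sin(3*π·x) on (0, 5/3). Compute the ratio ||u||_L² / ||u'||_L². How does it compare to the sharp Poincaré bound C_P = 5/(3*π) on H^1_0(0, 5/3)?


||u||_L² / ||u'||_L² = 1/(3*π) < C_P = 5/(3*π).

u(x) = -1·sin(3*π·x), so u'(x) = -3*π*cos(3*π*x).
Writing u(x) = A·sin(kπx/L) with A = -1 and k = 5, use ∫_0^L sin²(kπx/L) dx = L/2 and ∫_0^L cos²(kπx/L) dx = L/2.
u² = 1·sin²(3*π·x) and (u')² = 9*π^2·cos²(3*π·x), and each of sin², cos² integrates to L/2 = 5/6 over (0, 5/3).
∫_0^5/3 u² dx = 5/6, so ||u||_L² = sqrt(30)/6.
∫_0^5/3 (u')² dx = 15*π^2/2, so ||u'||_L² = sqrt(30)*π/2.
Ratio ||u||_L² / ||u'||_L² = 1/(3*π).
Sharp Poincaré constant on H^1_0(0, 5/3) is C_P = L/π = 5/(3*π), achieved by sin(3*π/5·x).
This is the k = 5 harmonic; the ratio L/(kπ) is strictly less than C_P = L/π, consistent with the sharp inequality ||u||_L² ≤ C_P ||u'||_L².


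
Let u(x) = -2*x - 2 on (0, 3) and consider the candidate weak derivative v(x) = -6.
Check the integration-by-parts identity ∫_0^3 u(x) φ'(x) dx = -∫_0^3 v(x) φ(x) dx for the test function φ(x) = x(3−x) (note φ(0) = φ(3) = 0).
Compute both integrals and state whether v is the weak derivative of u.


LHS = 9, RHS = 27. No, v is not the weak derivative of u.

u(x) = -2*x - 2, classical derivative u'(x) = -2.
φ(x) = x(3−x), so φ'(x) = 3 - 2*x.
Note φ(0) = φ(3) = 0, so the boundary term u·φ vanishes.
LHS = ∫_0^3 u(x) φ'(x) dx = ∫_0^3 (4*x^2 - 2*x - 6) dx. Term by term:
  ∫_0^3 4*x^2 dx = 36;  ∫_0^3 -2*x dx = -9;  ∫_0^3 -6 dx = -18.
Sum: 36 − 9 − 18 = 9.
So LHS = 9.
∫_0^3 v(x) φ(x) dx = ∫_0^3 (6*x^2 - 18*x) dx. Term by term:
  ∫_0^3 6*x^2 dx = 54;  ∫_0^3 -18*x dx = -81.
Sum: 54 − 81 = -27.
So RHS = -∫_0^3 v(x) φ(x) dx = 27.
LHS − RHS = -18 ≠ 0, so the identity fails.
(For a valid weak derivative the identity must hold for EVERY test function, in particular this one. The failure shows v is NOT the weak derivative of u.)
Correct weak derivative would be u'(x) = -2.


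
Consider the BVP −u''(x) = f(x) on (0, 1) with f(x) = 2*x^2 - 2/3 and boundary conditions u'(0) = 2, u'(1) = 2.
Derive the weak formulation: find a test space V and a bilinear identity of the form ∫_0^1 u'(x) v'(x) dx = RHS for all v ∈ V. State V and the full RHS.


V = H^1(0, 1) (v unrestricted at boundary; u is determined up to an additive constant); weak form: ∫_0^1 u'v' dx = ∫_0^1 (2*x^2 - 2/3) v dx + 2·v(1) − 2·v(0) for all v ∈ V.

Multiply both sides by a test function v and integrate from 0 to 1:
  ∫_0^1 −u''(x) v(x) dx = ∫_0^1 f(x) v(x) dx.
Integrate the LHS by parts once:
  ∫_0^1 −u'' v dx = −[u'(x) v(x)]_0^1 + ∫_0^1 u'(x) v'(x) dx.
Thus ∫_0^1 u'(x) v'(x) dx = ∫_0^1 f(x) v(x) dx + [u'(x) v(x)]_0^1.
Choose V so that boundary terms are either known or forced to vanish.
u has inhomogeneous Neumann u'(0) = 2, u'(1) = 2. [u' v]_0^1 = (2)·v(1) − (2)·v(0) = 2·v(1) − 2·v(0). Take V = H^1(0, 1); boundary term becomes part of RHS.
Weak formulation: find u (satisfying any essential BC) such that ∫_0^1 u'(x) v'(x) dx = ∫_0^1 f v dx + 2·v(1) − 2·v(0) for all v ∈ V (Neumann data are natural BCs: they enter the RHS as boundary terms).
Substituting f(x) = 2*x^2 - 2/3, the right-hand side is ∫_0^1 (2*x^2 - 2/3) v dx + 2·v(1) − 2·v(0).
Compatibility check (pure Neumann): taking v ≡ 1 ∈ V gives 0 = ∫_0^1 f dx + (2) − (2), i.e. ∫_0^1 f dx must equal u'(0) − u'(1) = 0. Indeed ∫_0^1 (2*x^2 - 2/3) dx = 0, so the data are compatible. The solution is then unique only up to an additive constant (fix it e.g. by requiring ∫_0^1 u dx = 0).


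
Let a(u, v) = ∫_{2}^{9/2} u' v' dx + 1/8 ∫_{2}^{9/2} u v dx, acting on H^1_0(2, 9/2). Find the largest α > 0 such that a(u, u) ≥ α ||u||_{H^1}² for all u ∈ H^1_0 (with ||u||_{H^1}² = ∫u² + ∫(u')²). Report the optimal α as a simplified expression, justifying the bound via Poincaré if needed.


α = (25 + 32*π^2)/(8*(25 + 4*π^2))

Coercivity of a(·,·) on H^1_0(2, 9/2) means a(u, u) ≥ α ||u||_{H^1}² for every u ∈ H^1_0.
The interval has length L = 5/2, and Poincaré/coercivity depend only on L. Here a(u, u) = ∫(u')² + (1/8)·∫u².
Here 0 < c = 1/8 < 1. The condition a(u,u) ≥ α||u||_{H^1}² reads (1−α)∫(u')² ≥ (α−c)∫u². Any admissible α is ≤ 1 (rapidly oscillating u have ∫u²/∫(u')² → 0), and α = 1 would force 0 ≥ (1−c)∫u², impossible since c < 1; so 1−α > 0. By the sharp Poincaré inequality on H^1_0 of an interval of length L, ∫(u')² ≥ (π/L)²∫u² with equality for the first sine mode sin(π(x−x₀)/L) (x₀ the left endpoint), so the inequality holds for all u iff (1−α)(π/L)² ≥ α − c, i.e. α ≤ ((π/L)² + c)/((π/L)² + 1) = (1 + c(L/π)²)/(1 + (L/π)²). With (π/L)² = 4*π^2/25 and c = 1/8, the largest admissible constant is α = ((π/L)² + c)/((π/L)² + 1).
Simplifying, α = (25 + 32*π^2)/(8*(25 + 4*π^2)).


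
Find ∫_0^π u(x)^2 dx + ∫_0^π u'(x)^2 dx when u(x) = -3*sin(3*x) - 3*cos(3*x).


||u||_{H^1(0,π)}^2 = 90*π

u'(x) = 9*sin(3*x) - 9*cos(3*x).
Expand u² and (u')² and integrate term by term on (0, π), using: for integers n ≥ 1, ∫_0^π sin²(nx) dx = ∫_0^π cos²(nx) dx = π/2; for n ≠ n', ∫_0^π sin(nx)sin(n'x) dx = ∫_0^π cos(nx)cos(n'x) dx = 0; and by product-to-sum, ∫_0^π sin(nx)cos(n'x) dx = ½∫_0^π [sin((n+n')x) + sin((n−n')x)] dx, which is 0 when n+n' is even and 2n/(n²−n'²) when n+n' is odd (it need not vanish on (0, π)).
  u² squared terms: (-3)²·∫cos(3x)² dx = 9·π/2 = 9*π/2;  (-3)²·∫sin(3x)² dx = 9·π/2 = 9*π/2.
  u² cross terms: 2·(-3)·(-3)·∫cos(3x)·sin(3x) dx = 18·(0) = 0.
  So ∫_0^π u² dx = 9*π/2 + 9*π/2 + 0 = 9*π.
  (u')² squared terms: (-9)²·∫cos(3x)² dx = 81·π/2 = 81*π/2;  (9)²·∫sin(3x)² dx = 81·π/2 = 81*π/2.
  (u')² cross terms: 2·(-9)·(9)·∫cos(3x)·sin(3x) dx = -162·(0) = 0.
  So ∫_0^π (u')² dx = 81*π/2 + 81*π/2 + 0 = 81*π.
||u||_{H^1}^2 = (9*π) + (81*π) = 90*π.


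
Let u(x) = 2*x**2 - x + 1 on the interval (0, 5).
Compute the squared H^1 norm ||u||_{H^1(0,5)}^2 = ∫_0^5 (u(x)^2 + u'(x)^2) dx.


||u||_{H^1}^2 = 2635

The H^1 norm (squared) on an interval (0, L) is
  ||u||_{H^1}^2 = ∫_0^L u(x)^2 dx + ∫_0^L u'(x)^2 dx.
Compute u'(x) = 4*x - 1.
Then u(x)^2 = 4*x**4 - 4*x**3 + 5*x**2 - 2*x + 1 and u'(x)^2 = 16*x**2 - 8*x + 1.
Integrate each monomial from 0 to 5 using ∫_0^5 c·x^n dx = c·5^(n+1)/(n+1):
  ∫_0^5 u(x)^2 dx = ∫_0^5 (4*x^4 - 4*x^3 + 5*x^2 - 2*x + 1) dx. Term by term:
    ∫_0^5 4*x^4 dx = 2500;  ∫_0^5 -4*x^3 dx = -625;  ∫_0^5 5*x^2 dx = 625/3;
    ∫_0^5 -2*x dx = -25;  ∫_0^5 1 dx = 5.
  Sum: 2500 − 625 + 625/3 − 25 + 5 = 6190/3.
  ∫_0^5 u'(x)^2 dx = ∫_0^5 (16*x^2 - 8*x + 1) dx. Term by term:
    ∫_0^5 16*x^2 dx = 2000/3;  ∫_0^5 -8*x dx = -100;  ∫_0^5 1 dx = 5.
  Sum: 2000/3 − 100 + 5 = 1715/3.
Adding: ||u||_{H^1}^2 = 6190/3 + 1715/3 = 2635.


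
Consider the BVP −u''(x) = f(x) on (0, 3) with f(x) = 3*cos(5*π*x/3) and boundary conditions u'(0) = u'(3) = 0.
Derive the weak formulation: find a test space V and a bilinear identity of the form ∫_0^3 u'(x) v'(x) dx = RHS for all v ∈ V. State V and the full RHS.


V = H^1(0, 3) (no boundary constraint on v; u is determined up to an additive constant); weak form: ∫_0^3 u'v' dx = ∫_0^3 (3*cos(5*π*x/3)) v dx for all v ∈ V.

Multiply both sides by a test function v and integrate from 0 to 3:
  ∫_0^3 −u''(x) v(x) dx = ∫_0^3 f(x) v(x) dx.
Integrate the LHS by parts once:
  ∫_0^3 −u'' v dx = −[u'(x) v(x)]_0^3 + ∫_0^3 u'(x) v'(x) dx.
Thus ∫_0^3 u'(x) v'(x) dx = ∫_0^3 f(x) v(x) dx + [u'(x) v(x)]_0^3.
Choose V so that boundary terms are either known or forced to vanish.
u has homogeneous Neumann: u'(0) = u'(3) = 0. So [u' v]_0^3 = 0·v(3) − 0·v(0) = 0 for any v; take V = H^1(0, 3).
Weak formulation: find u (satisfying any essential BC) such that ∫_0^3 u'(x) v'(x) dx = ∫_0^3 f v dx for all v ∈ V (homogeneous Neumann, so boundary terms vanish).
Substituting f(x) = 3*cos(5*π*x/3), the right-hand side is ∫_0^3 (3*cos(5*π*x/3)) v dx.
Compatibility check (pure Neumann): taking v ≡ 1 ∈ V gives 0 = ∫_0^3 f dx + (0) − (0), i.e. ∫_0^3 f dx must equal u'(0) − u'(3) = 0. Indeed ∫_0^3 (3*cos(5*π*x/3)) dx = 0, so the data are compatible. The solution is then unique only up to an additive constant (fix it e.g. by requiring ∫_0^3 u dx = 0).


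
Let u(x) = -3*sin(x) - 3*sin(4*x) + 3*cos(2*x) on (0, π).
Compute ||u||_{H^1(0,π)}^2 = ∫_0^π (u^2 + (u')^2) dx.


||u||_{H^1(0,π)}^2 = 60 + 108*π

u'(x) = -6*sin(2*x) - 3*cos(x) - 12*cos(4*x).
Expand u² and (u')² and integrate term by term on (0, π), using: for integers n ≥ 1, ∫_0^π sin²(nx) dx = ∫_0^π cos²(nx) dx = π/2; for n ≠ n', ∫_0^π sin(nx)sin(n'x) dx = ∫_0^π cos(nx)cos(n'x) dx = 0; and by product-to-sum, ∫_0^π sin(nx)cos(n'x) dx = ½∫_0^π [sin((n+n')x) + sin((n−n')x)] dx, which is 0 when n+n' is even and 2n/(n²−n'²) when n+n' is odd (it need not vanish on (0, π)).
  u² squared terms: (-3)²·∫sin(x)² dx = 9·π/2 = 9*π/2;  (-3)²·∫sin(4x)² dx = 9·π/2 = 9*π/2;  (3)²·∫cos(2x)² dx = 9·π/2 = 9*π/2.
  u² cross terms: 2·(-3)·(-3)·∫sin(x)·sin(4x) dx = 18·(0) = 0;  2·(-3)·(3)·∫sin(x)·cos(2x) dx = -18·(-2/3) = 12;  2·(-3)·(3)·∫sin(4x)·cos(2x) dx = -18·(0) = 0.
  So ∫_0^π u² dx = 9*π/2 + 9*π/2 + 9*π/2 + 0 + 12 + 0 = 12 + 27*π/2.
  (u')² squared terms: (-12)²·∫cos(4x)² dx = 144·π/2 = 72*π;  (-6)²·∫sin(2x)² dx = 36·π/2 = 18*π;  (-3)²·∫cos(x)² dx = 9·π/2 = 9*π/2.
  (u')² cross terms: 2·(-12)·(-6)·∫cos(4x)·sin(2x) dx = 144·(0) = 0;  2·(-12)·(-3)·∫cos(4x)·cos(x) dx = 72·(0) = 0;  2·(-6)·(-3)·∫sin(2x)·cos(x) dx = 36·(4/3) = 48.
  So ∫_0^π (u')² dx = 72*π + 18*π + 9*π/2 + 0 + 0 + 48 = 48 + 189*π/2.
||u||_{H^1}^2 = (12 + 27*π/2) + (48 + 189*π/2) = 60 + 108*π.


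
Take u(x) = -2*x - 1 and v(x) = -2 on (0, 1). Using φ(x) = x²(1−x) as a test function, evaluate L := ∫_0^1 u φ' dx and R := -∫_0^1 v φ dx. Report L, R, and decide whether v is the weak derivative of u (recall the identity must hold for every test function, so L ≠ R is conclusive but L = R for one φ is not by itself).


LHS = 1/6, RHS = 1/6. Yes, v = u' weakly.

u(x) = -2*x - 1, classical derivative u'(x) = -2.
φ(x) = x²(1−x), so φ'(x) = x*(2 - 3*x).
Note φ(0) = φ(1) = 0, so the boundary term u·φ vanishes.
LHS = ∫_0^1 u(x) φ'(x) dx = ∫_0^1 (6*x^3 - x^2 - 2*x) dx. Term by term:
  ∫_0^1 6*x^3 dx = 3/2;  ∫_0^1 -x^2 dx = -1/3;  ∫_0^1 -2*x dx = -1.
Sum: 3/2 − 1/3 − 1 = 1/6.
So LHS = 1/6.
∫_0^1 v(x) φ(x) dx = ∫_0^1 (2*x^3 - 2*x^2) dx. Term by term:
  ∫_0^1 2*x^3 dx = 1/2;  ∫_0^1 -2*x^2 dx = -2/3.
Sum: 1/2 − 2/3 = -1/6.
So RHS = -∫_0^1 v(x) φ(x) dx = 1/6.
LHS = RHS, so the identity holds for this test φ.
Moreover u is smooth here and v(x) = u'(x) = -2 pointwise, so the identity holds for every test function. Hence v is the weak derivative of u.


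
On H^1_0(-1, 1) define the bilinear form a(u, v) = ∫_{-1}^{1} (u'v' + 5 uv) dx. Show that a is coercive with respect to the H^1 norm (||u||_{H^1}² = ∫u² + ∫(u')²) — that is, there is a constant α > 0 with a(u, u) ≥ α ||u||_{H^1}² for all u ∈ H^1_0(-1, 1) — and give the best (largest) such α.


α = 1

Coercivity of a(·,·) on H^1_0(-1, 1) means a(u, u) ≥ α ||u||_{H^1}² for every u ∈ H^1_0.
The interval has length L = 2, and Poincaré/coercivity depend only on L. Here a(u, u) = ∫(u')² + (5)·∫u².
Here c = 5 ≥ 1, so a(u,u) = ∫(u')² + c∫u² ≥ ∫(u')² + ∫u² = ||u||_{H^1}², i.e. α = 1 works. No larger α is possible: a(u,u) ≥ α||u||_{H^1}² means (1−α)∫(u')² ≥ (α−c)∫u², and for the modes u_n = sin(nπ(x−x₀)/L) (x₀ the left endpoint) one has ∫u_n²/∫(u_n')² = (L/(nπ))² → 0, so a(u_n,u_n)/||u_n||_{H^1}² → 1. Hence the optimal constant is α = 1.
Therefore α = 1.


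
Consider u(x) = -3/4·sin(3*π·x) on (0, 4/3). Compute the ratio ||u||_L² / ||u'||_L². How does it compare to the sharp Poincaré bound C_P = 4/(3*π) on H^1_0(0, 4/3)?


||u||_L² / ||u'||_L² = 1/(3*π) < C_P = 4/(3*π).

u(x) = -3/4·sin(3*π·x), so u'(x) = -9*π*cos(3*π*x)/4.
Writing u(x) = A·sin(kπx/L) with A = -3/4 and k = 4, use ∫_0^L sin²(kπx/L) dx = L/2 and ∫_0^L cos²(kπx/L) dx = L/2.
u² = 9/16·sin²(3*π·x) and (u')² = 81*π^2/16·cos²(3*π·x), and each of sin², cos² integrates to L/2 = 2/3 over (0, 4/3).
∫_0^4/3 u² dx = 3/8, so ||u||_L² = sqrt(6)/4.
∫_0^4/3 (u')² dx = 27*π^2/8, so ||u'||_L² = 3*sqrt(6)*π/4.
Ratio ||u||_L² / ||u'||_L² = 1/(3*π).
Sharp Poincaré constant on H^1_0(0, 4/3) is C_P = L/π = 4/(3*π), achieved by sin(3*π/4·x).
This is the k = 4 harmonic; the ratio L/(kπ) is strictly less than C_P = L/π, consistent with the sharp inequality ||u||_L² ≤ C_P ||u'||_L².


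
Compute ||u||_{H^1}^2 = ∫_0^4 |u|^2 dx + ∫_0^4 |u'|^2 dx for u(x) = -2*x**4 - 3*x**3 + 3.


||u||_{H^1}^2 = 156552908/315

The H^1 norm (squared) on an interval (0, L) is
  ||u||_{H^1}^2 = ∫_0^L u(x)^2 dx + ∫_0^L u'(x)^2 dx.
Compute u'(x) = -8*x**3 - 9*x**2.
Then u(x)^2 = 4*x**8 + 12*x**7 + 9*x**6 - 12*x**4 - 18*x**3 + 9 and u'(x)^2 = 64*x**6 + 144*x**5 + 81*x**4.
Integrate each monomial from 0 to 4 using ∫_0^4 c·x^n dx = c·4^(n+1)/(n+1):
  ∫_0^4 u(x)^2 dx = ∫_0^4 (4*x^8 + 12*x^7 + 9*x^6 - 12*x^4 - 18*x^3 + 9) dx. Term by term:
    ∫_0^4 4*x^8 dx = 1048576/9;  ∫_0^4 12*x^7 dx = 98304;  ∫_0^4 9*x^6 dx = 147456/7;
    ∫_0^4 -12*x^4 dx = -12288/5;  ∫_0^4 -18*x^3 dx = -1152;  ∫_0^4 9 dx = 36.
  Sum: 1048576/9 + 98304 + 147456/7 − 12288/5 − 1152 + 36 = 73175756/315.
  ∫_0^4 u'(x)^2 dx = ∫_0^4 (64*x^6 + 144*x^5 + 81*x^4) dx. Term by term:
    ∫_0^4 64*x^6 dx = 1048576/7;  ∫_0^4 144*x^5 dx = 98304;  ∫_0^4 81*x^4 dx = 82944/5.
  Sum: 1048576/7 + 98304 + 82944/5 = 9264128/35.
Adding: ||u||_{H^1}^2 = 73175756/315 + 9264128/35 = 156552908/315.


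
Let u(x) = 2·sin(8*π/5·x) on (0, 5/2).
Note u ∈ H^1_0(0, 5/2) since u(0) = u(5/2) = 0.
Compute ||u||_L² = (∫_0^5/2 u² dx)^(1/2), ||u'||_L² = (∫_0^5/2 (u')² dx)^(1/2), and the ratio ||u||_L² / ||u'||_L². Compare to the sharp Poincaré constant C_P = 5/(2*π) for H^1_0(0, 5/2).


||u||_L² / ||u'||_L² = 5/(8*π) < C_P = 5/(2*π).

u(x) = 2·sin(8*π/5·x), so u'(x) = 16*π*cos(8*π*x/5)/5.
Writing u(x) = A·sin(kπx/L) with A = 2 and k = 4, use ∫_0^L sin²(kπx/L) dx = L/2 and ∫_0^L cos²(kπx/L) dx = L/2.
u² = 4·sin²(8*π/5·x) and (u')² = 256*π^2/25·cos²(8*π/5·x), and each of sin², cos² integrates to L/2 = 5/4 over (0, 5/2).
∫_0^5/2 u² dx = 5, so ||u||_L² = sqrt(5).
∫_0^5/2 (u')² dx = 64*π^2/5, so ||u'||_L² = 8*sqrt(5)*π/5.
Ratio ||u||_L² / ||u'||_L² = 5/(8*π).
Sharp Poincaré constant on H^1_0(0, 5/2) is C_P = L/π = 5/(2*π), achieved by sin(2*π/5·x).
This is the k = 4 harmonic; the ratio L/(kπ) is strictly less than C_P = L/π, consistent with the sharp inequality ||u||_L² ≤ C_P ||u'||_L².


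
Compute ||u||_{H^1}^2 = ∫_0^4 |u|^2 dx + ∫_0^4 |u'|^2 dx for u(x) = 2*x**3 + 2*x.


||u||_{H^1}^2 = 1993616/105

The H^1 norm (squared) on an interval (0, L) is
  ||u||_{H^1}^2 = ∫_0^L u(x)^2 dx + ∫_0^L u'(x)^2 dx.
Compute u'(x) = 6*x**2 + 2.
Then u(x)^2 = 4*x**6 + 8*x**4 + 4*x**2 and u'(x)^2 = 36*x**4 + 24*x**2 + 4.
Integrate each monomial from 0 to 4 using ∫_0^4 c·x^n dx = c·4^(n+1)/(n+1):
  ∫_0^4 u(x)^2 dx = ∫_0^4 (4*x^6 + 8*x^4 + 4*x^2) dx. Term by term:
    ∫_0^4 4*x^6 dx = 65536/7;  ∫_0^4 8*x^4 dx = 8192/5;  ∫_0^4 4*x^2 dx = 256/3.
  Sum: 65536/7 + 8192/5 + 256/3 = 1164032/105.
  ∫_0^4 u'(x)^2 dx = ∫_0^4 (36*x^4 + 24*x^2 + 4) dx. Term by term:
    ∫_0^4 36*x^4 dx = 36864/5;  ∫_0^4 24*x^2 dx = 512;  ∫_0^4 4 dx = 16.
  Sum: 36864/5 + 512 + 16 = 39504/5.
Adding: ||u||_{H^1}^2 = 1164032/105 + 39504/5 = 1993616/105.


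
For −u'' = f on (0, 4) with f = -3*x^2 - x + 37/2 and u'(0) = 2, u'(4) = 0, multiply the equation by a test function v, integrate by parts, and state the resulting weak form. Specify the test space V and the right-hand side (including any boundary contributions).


V = H^1(0, 4) (v unrestricted at boundary; u is determined up to an additive constant); weak form: ∫_0^4 u'v' dx = ∫_0^4 (-3*x^2 - x + 37/2) v dx − 2·v(0) for all v ∈ V.

Multiply both sides by a test function v and integrate from 0 to 4:
  ∫_0^4 −u''(x) v(x) dx = ∫_0^4 f(x) v(x) dx.
Integrate the LHS by parts once:
  ∫_0^4 −u'' v dx = −[u'(x) v(x)]_0^4 + ∫_0^4 u'(x) v'(x) dx.
Thus ∫_0^4 u'(x) v'(x) dx = ∫_0^4 f(x) v(x) dx + [u'(x) v(x)]_0^4.
Choose V so that boundary terms are either known or forced to vanish.
u has inhomogeneous Neumann u'(0) = 2, u'(4) = 0. [u' v]_0^4 = (0)·v(4) − (2)·v(0) = − 2·v(0). Take V = H^1(0, 4); boundary term becomes part of RHS.
Weak formulation: find u (satisfying any essential BC) such that ∫_0^4 u'(x) v'(x) dx = ∫_0^4 f v dx − 2·v(0) for all v ∈ V (Neumann data are natural BCs: they enter the RHS as boundary terms).
Substituting f(x) = -3*x^2 - x + 37/2, the right-hand side is ∫_0^4 (-3*x^2 - x + 37/2) v dx − 2·v(0).
Compatibility check (pure Neumann): taking v ≡ 1 ∈ V gives 0 = ∫_0^4 f dx + (0) − (2), i.e. ∫_0^4 f dx must equal u'(0) − u'(4) = 2. Indeed ∫_0^4 (-3*x^2 - x + 37/2) dx = 2, so the data are compatible. The solution is then unique only up to an additive constant (fix it e.g. by requiring ∫_0^4 u dx = 0).


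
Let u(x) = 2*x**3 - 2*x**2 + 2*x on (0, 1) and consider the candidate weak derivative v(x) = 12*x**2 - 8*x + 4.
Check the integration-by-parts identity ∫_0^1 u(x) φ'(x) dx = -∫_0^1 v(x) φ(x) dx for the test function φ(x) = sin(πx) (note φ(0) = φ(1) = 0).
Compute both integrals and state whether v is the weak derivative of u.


LHS = -6/π + 24/π^3, RHS = -12/π + 48/π^3. No, v is not the weak derivative of u.

u(x) = 2*x**3 - 2*x**2 + 2*x, classical derivative u'(x) = 6*x**2 - 4*x + 2.
φ(x) = sin(πx), so φ'(x) = π*cos(π*x).
Note φ(0) = φ(1) = 0, so the boundary term u·φ vanishes.
LHS = ∫_0^1 u(x) φ'(x) dx = ∫_0^1 (2*π*x^3*cos(π*x) - 2*π*x^2*cos(π*x) + 2*π*x*cos(π*x)) dx. Term by term:
  ∫_0^1 -2*π*x^2*cos(π*x) dx = 4/π;  ∫_0^1 2*π*x*cos(π*x) dx = -4/π;  ∫_0^1 2*π*x^3*cos(π*x) dx = -6/π + 24/π^3.
Sum: 4/π − 4/π + -6/π + 24/π^3 = -6/π + 24/π^3.
So LHS = -6/π + 24/π^3.
∫_0^1 v(x) φ(x) dx = ∫_0^1 (12*x^2*sin(π*x) - 8*x*sin(π*x) + 4*sin(π*x)) dx. Term by term:
  ∫_0^1 4*sin(π*x) dx = 8/π;  ∫_0^1 -8*x*sin(π*x) dx = -8/π;  ∫_0^1 12*x^2*sin(π*x) dx = -48/π^3 + 12/π.
Sum: 8/π − 8/π + -48/π^3 + 12/π = -48/π^3 + 12/π.
So RHS = -∫_0^1 v(x) φ(x) dx = -12/π + 48/π^3.
LHS − RHS = -24/π^3 + 6/π ≠ 0, so the identity fails.
(For a valid weak derivative the identity must hold for EVERY test function, in particular this one. The failure shows v is NOT the weak derivative of u.)
Correct weak derivative would be u'(x) = 6*x**2 - 4*x + 2.
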